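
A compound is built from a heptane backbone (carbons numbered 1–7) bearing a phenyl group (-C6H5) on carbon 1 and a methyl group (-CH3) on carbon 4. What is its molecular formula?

Atom tally by fragment:
  C6H5CH2 → C:7 H:7
  CH2 → C:1 H:2
  CH2 → C:1 H:2
  CH(CH3) → C:2 H:4
  CH2 → C:1 H:2
  CH2 → C:1 H:2
  CH3 → C:1 H:3
Element totals:
  C: 14
  H: 22

C14H22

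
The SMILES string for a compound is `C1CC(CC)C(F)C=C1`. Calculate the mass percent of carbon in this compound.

Atom tally by fragment:
  cyclohexene ring core → C:6 H:10
  (− 2 ring H displaced by substituents)
  + C2H5 → C:2 H:5
  + F → F:1
Element totals:
  C: 8
  H: 13
  F: 1
Molecular formula: C8H13F.
Molar mass = 128.190 g/mol.
Mass from C: 8 × 12.011 = 96.088 g/mol.
%C = 96.088 / 128.190 × 100 = 74.96%.

74.96%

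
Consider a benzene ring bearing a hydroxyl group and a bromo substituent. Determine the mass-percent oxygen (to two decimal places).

9.25%

Atom tally by fragment:
  benzene ring core → C:6 H:6
  (− 2 ring H displaced by substituents)
  + OH → O:1 H:1
  + Br → Br:1
Element totals:
  C: 6
  H: 5
  Br: 1
  O: 1
Molecular formula: C6H5BrO.
Molar mass = 173.009 g/mol.
Mass from O: 1 × 15.999 = 15.999 g/mol.
%O = 15.999 / 173.009 × 100 = 9.25%.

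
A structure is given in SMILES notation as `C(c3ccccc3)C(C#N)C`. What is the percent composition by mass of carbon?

82.72%

Atom tally by fragment:
  C6H5CH2 → C:7 H:7
  CH(CN) → C:2 H:1 N:1
  CH3 → C:1 H:3
Element totals:
  C: 10
  H: 11
  N: 1
Molecular formula: C10H11N.
Molar mass = 145.205 g/mol.
Mass from C: 10 × 12.011 = 120.110 g/mol.
%C = 120.110 / 145.205 × 100 = 82.72%.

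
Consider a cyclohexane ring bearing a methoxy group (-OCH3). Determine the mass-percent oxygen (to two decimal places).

14.01%

Atom tally by fragment:
  cyclohexane ring core → C:6 H:12
  (− 1 ring H displaced by substituents)
  + OCH3 → C:1 H:3 O:1
Element totals:
  C: 7
  H: 14
  O: 1
Molecular formula: C7H14O.
Molar mass = 114.188 g/mol.
Mass from O: 1 × 15.999 = 15.999 g/mol.
%O = 15.999 / 114.188 × 100 = 14.01%.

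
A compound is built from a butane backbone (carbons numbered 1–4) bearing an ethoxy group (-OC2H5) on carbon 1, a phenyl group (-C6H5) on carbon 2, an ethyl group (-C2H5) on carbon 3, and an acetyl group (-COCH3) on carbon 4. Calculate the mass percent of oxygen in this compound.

Atom tally by fragment:
  C2H5OCH2 → C:3 H:7 O:1
  CH(C6H5) → C:7 H:6
  CH(C2H5) → C:3 H:6
  CH2COCH3 → C:3 H:5 O:1
Element totals:
  C: 16
  H: 24
  O: 2
Molecular formula: C16H24O2.
Molar mass = 248.366 g/mol.
Mass from O: 2 × 15.999 = 31.998 g/mol.
%O = 31.998 / 248.366 × 100 = 12.88%.

12.88%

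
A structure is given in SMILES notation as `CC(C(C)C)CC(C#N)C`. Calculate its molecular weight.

Atom tally by fragment:
  CH3 → C:1 H:3
  CH(CH(CH3)2) → C:4 H:8
  CH2 → C:1 H:2
  CH(CN) → C:2 H:1 N:1
  CH3 → C:1 H:3
Element totals:
  C: 9
  H: 17
  N: 1
Molecular formula: C9H17N.
  M = 9(12.011) + 17(1.008) + 14.007
    = 108.099 + 17.136 + 14.007 = 139.242

139.24 g/mol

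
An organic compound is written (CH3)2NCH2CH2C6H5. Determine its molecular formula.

Atom tally by fragment:
  (CH3)2NCH2 → C:3 H:8 N:1
  CH2C6H5 → C:7 H:7
Element totals:
  C: 10
  H: 15
  N: 1

C10H15N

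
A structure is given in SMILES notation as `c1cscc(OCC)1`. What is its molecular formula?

C6H8OS

Atom tally by fragment:
  thiophene ring core → C:4 H:4 S:1
  (− 1 ring H displaced by substituents)
  + OC2H5 → C:2 H:5 O:1
Element totals:
  C: 6
  H: 8
  O: 1
  S: 1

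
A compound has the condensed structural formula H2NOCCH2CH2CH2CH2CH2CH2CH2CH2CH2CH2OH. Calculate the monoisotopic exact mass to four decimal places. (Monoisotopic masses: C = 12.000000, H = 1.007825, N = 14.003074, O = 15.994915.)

Atom tally by fragment:
  H2NOCCH2 → C:2 H:4 O:1 N:1
  CH2 → C:1 H:2
  CH2 → C:1 H:2
  CH2 → C:1 H:2
  CH2 → C:1 H:2
  CH2 → C:1 H:2
  CH2 → C:1 H:2
  CH2 → C:1 H:2
  CH2 → C:1 H:2
  CH2OH → C:1 H:3 O:1
Element totals:
  C: 11
  H: 23
  N: 1
  O: 2
Molecular formula: C11H23NO2.
  M = 11(12.0) + 23(1.007825) + 14.003074 + 2(15.994915)
    = 132.000000 + 23.179975 + 14.003074 + 31.989830 = 201.172879

201.1729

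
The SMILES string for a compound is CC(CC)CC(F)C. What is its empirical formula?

C7H15F

Atom tally by fragment:
  CH3 → C:1 H:3
  CH(C2H5) → C:3 H:6
  CH2 → C:1 H:2
  CH(F) → C:1 H:1 F:1
  CH3 → C:1 H:3
Element totals:
  C: 7
  H: 15
  F: 1
Molecular formula: C7H15F.
gcd of subscripts (7, 1, 15) = 1, so the empirical formula equals the molecular formula.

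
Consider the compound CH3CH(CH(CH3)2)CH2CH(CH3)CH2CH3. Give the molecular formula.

Atom tally by fragment:
  CH3 → C:1 H:3
  CH(CH(CH3)2) → C:4 H:8
  CH2 → C:1 H:2
  CH(CH3) → C:2 H:4
  CH2 → C:1 H:2
  CH3 → C:1 H:3
Element totals:
  C: 10
  H: 22

C10H22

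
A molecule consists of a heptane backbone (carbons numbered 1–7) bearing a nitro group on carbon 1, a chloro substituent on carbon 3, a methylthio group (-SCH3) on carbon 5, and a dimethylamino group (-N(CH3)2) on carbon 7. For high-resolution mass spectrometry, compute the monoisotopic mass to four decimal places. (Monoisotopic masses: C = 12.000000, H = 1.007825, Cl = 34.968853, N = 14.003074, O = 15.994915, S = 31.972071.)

Atom tally by fragment:
  O2NCH2 → C:1 H:2 N:1 O:2
  CH2 → C:1 H:2
  CH(Cl) → C:1 H:1 Cl:1
  CH2 → C:1 H:2
  CH(SCH3) → C:2 H:4 S:1
  CH2 → C:1 H:2
  CH2N(CH3)2 → C:3 H:8 N:1
Element totals:
  C: 10
  H: 21
  Cl: 1
  N: 2
  O: 2
  S: 1
Molecular formula: C10H21ClN2O2S.
  M = 10(12.0) + 21(1.007825) + 34.968853 + 2(14.003074) + 2(15.994915) + 31.972071
    = 120.000000 + 21.164325 + 34.968853 + 28.006148 + 31.989830 + 31.972071 = 268.101227

268.1012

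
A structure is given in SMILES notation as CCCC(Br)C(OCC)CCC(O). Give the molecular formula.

Atom tally by fragment:
  CH3 → C:1 H:3
  CH2 → C:1 H:2
  CH2 → C:1 H:2
  CH(Br) → C:1 H:1 Br:1
  CH(OC2H5) → C:3 H:6 O:1
  CH2 → C:1 H:2
  CH2 → C:1 H:2
  CH2OH → C:1 H:3 O:1
Element totals:
  C: 10
  H: 21
  Br: 1
  O: 2

C10H21BrO2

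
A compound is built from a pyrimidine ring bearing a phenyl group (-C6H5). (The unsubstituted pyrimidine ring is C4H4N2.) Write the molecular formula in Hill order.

C10H8N2

Atom tally by fragment:
  pyrimidine ring core → C:4 H:4 N:2
  (− 1 ring H displaced by substituents)
  + C6H5 → C:6 H:5
Element totals:
  C: 10
  H: 8
  N: 2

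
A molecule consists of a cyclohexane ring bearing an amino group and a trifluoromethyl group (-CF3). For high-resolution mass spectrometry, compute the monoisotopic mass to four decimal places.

Atom tally by fragment:
  cyclohexane ring core → C:6 H:12
  (− 2 ring H displaced by substituents)
  + NH2 → N:1 H:2
  + CF3 → C:1 F:3
Element totals:
  C: 7
  H: 12
  F: 3
  N: 1
Molecular formula: C7H12F3N.
  M = 7(12.0) + 12(1.007825) + 3(18.998403) + 14.003074
    = 84.000000 + 12.093900 + 56.995209 + 14.003074 = 167.092183

167.0922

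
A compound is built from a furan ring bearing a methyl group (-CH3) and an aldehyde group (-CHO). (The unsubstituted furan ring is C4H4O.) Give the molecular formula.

C6H6O2

Atom tally by fragment:
  furan ring core → C:4 H:4 O:1
  (− 2 ring H displaced by substituents)
  + CH3 → C:1 H:3
  + CHO → C:1 H:1 O:1
Element totals:
  C: 6
  H: 6
  O: 2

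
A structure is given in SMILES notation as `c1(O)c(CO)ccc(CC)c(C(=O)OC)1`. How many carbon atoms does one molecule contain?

11

Atom tally by fragment:
  benzene ring core → C:6 H:6
  (− 4 ring H displaced by substituents)
  + OH → O:1 H:1
  + CH2OH → C:1 H:3 O:1
  + C2H5 → C:2 H:5
  + COOCH3 → C:2 H:3 O:2
Element totals:
  C: 11
  H: 14
  O: 4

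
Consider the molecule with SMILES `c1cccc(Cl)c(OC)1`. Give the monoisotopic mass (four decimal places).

142.0185

Atom tally by fragment:
  benzene ring core → C:6 H:6
  (− 2 ring H displaced by substituents)
  + Cl → Cl:1
  + OCH3 → C:1 H:3 O:1
Element totals:
  C: 7
  H: 7
  Cl: 1
  O: 1
Molecular formula: C7H7ClO.
  M = 7(12.0) + 7(1.007825) + 34.968853 + 15.994915
    = 84.000000 + 7.054775 + 34.968853 + 15.994915 = 142.018543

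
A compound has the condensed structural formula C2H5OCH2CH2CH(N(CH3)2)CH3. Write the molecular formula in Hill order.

C8H19NO

Element totals:
  C: 8
  H: 19
  N: 1
  O: 1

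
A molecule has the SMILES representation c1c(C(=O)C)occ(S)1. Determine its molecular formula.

Atom tally by fragment:
  furan ring core → C:4 H:4 O:1
  (− 2 ring H displaced by substituents)
  + COCH3 → C:2 H:3 O:1
  + SH → S:1 H:1
Element totals:
  C: 6
  H: 6
  O: 2
  S: 1

C6H6O2S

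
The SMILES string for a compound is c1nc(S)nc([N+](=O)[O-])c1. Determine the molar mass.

157.15 g/mol

Atom tally by fragment:
  pyrimidine ring core → C:4 H:4 N:2
  (− 2 ring H displaced by substituents)
  + SH → S:1 H:1
  + NO2 → N:1 O:2
Element totals:
  C: 4
  H: 3
  N: 3
  O: 2
  S: 1
Molecular formula: C4H3N3O2S.
  M = 4(12.011) + 3(1.008) + 3(14.007) + 2(15.999) + 32.06
    = 48.044 + 3.024 + 42.021 + 31.998 + 32.060 = 157.147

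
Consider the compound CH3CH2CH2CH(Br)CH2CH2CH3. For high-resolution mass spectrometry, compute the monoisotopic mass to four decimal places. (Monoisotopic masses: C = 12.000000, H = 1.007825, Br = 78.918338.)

178.0357

Atom tally by fragment:
  CH3 → C:1 H:3
  CH2 → C:1 H:2
  CH2 → C:1 H:2
  CH(Br) → C:1 H:1 Br:1
  CH2 → C:1 H:2
  CH2 → C:1 H:2
  CH3 → C:1 H:3
Element totals:
  C: 7
  H: 15
  Br: 1
Molecular formula: C7H15Br.
  M = 7(12.0) + 15(1.007825) + 78.918338
    = 84.000000 + 15.117375 + 78.918338 = 178.035713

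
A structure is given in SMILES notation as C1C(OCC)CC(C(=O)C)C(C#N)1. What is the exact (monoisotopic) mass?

181.1103

Atom tally by fragment:
  cyclopentane ring core → C:5 H:10
  (− 3 ring H displaced by substituents)
  + OC2H5 → C:2 H:5 O:1
  + COCH3 → C:2 H:3 O:1
  + CN → C:1 N:1
Element totals:
  C: 10
  H: 15
  N: 1
  O: 2
Molecular formula: C10H15NO2.
  M = 10(12.0) + 15(1.007825) + 14.003074 + 2(15.994915)
    = 120.000000 + 15.117375 + 14.003074 + 31.989830 = 181.110279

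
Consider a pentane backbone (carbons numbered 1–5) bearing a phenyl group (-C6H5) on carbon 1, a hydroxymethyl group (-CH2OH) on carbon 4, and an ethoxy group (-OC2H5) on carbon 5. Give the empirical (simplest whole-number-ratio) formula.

Atom tally by fragment:
  C6H5CH2 → C:7 H:7
  CH2 → C:1 H:2
  CH2 → C:1 H:2
  CH(CH2OH) → C:2 H:4 O:1
  CH2OC2H5 → C:3 H:7 O:1
Element totals:
  C: 14
  H: 22
  O: 2
Molecular formula: C14H22O2.
gcd of subscripts = 2; dividing each by 2:
  C: 14/2 = 7
  H: 22/2 = 11
  O: 2/2 = 1

C7H11O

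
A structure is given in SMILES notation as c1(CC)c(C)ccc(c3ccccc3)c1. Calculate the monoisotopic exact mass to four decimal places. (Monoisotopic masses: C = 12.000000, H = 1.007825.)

Atom tally by fragment:
  benzene ring core → C:6 H:6
  (− 3 ring H displaced by substituents)
  + C2H5 → C:2 H:5
  + CH3 → C:1 H:3
  + C6H5 → C:6 H:5
Element totals:
  C: 15
  H: 16
Molecular formula: C15H16.
  M = 15(12.0) + 16(1.007825)
    = 180.000000 + 16.125200 = 196.125200

196.1252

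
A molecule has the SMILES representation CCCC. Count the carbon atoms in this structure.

Atom tally by fragment:
  CH3 → C:1 H:3
  CH2 → C:1 H:2
  CH2 → C:1 H:2
  CH3 → C:1 H:3
Element totals:
  C: 4
  H: 10

4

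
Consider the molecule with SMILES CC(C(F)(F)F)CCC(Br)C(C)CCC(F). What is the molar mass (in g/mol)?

307.17 g/mol

Atom tally by fragment:
  CH3 → C:1 H:3
  CH(CF3) → C:2 H:1 F:3
  CH2 → C:1 H:2
  CH2 → C:1 H:2
  CH(Br) → C:1 H:1 Br:1
  CH(CH3) → C:2 H:4
  CH2 → C:1 H:2
  CH2 → C:1 H:2
  CH2F → C:1 H:2 F:1
Element totals:
  C: 11
  H: 19
  Br: 1
  F: 4
Molecular formula: C11H19BrF4.
  M = 11(12.011) + 19(1.008) + 79.904 + 4(18.998)
    = 132.121 + 19.152 + 79.904 + 75.992 = 307.169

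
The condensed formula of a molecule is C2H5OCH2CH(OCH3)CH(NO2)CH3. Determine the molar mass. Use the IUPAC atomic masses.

177.20 g/mol

Element totals:
  C: 7
  H: 15
  N: 1
  O: 4
Molecular formula: C7H15NO4.
  M = 7(12.011) + 15(1.008) + 14.007 + 4(15.999)
    = 84.077 + 15.120 + 14.007 + 63.996 = 177.200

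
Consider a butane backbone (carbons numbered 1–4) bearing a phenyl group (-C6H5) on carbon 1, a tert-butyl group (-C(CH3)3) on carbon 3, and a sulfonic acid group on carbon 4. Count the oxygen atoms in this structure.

3

Atom tally by fragment:
  C6H5CH2 → C:7 H:7
  CH2 → C:1 H:2
  CH(C(CH3)3) → C:5 H:10
  CH2SO3H → C:1 H:3 S:1 O:3
Element totals:
  C: 14
  H: 22
  O: 3
  S: 1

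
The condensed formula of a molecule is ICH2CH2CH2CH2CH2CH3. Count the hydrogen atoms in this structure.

Atom tally by fragment:
  ICH2 → C:1 H:2 I:1
  CH2 → C:1 H:2
  CH2 → C:1 H:2
  CH2 → C:1 H:2
  CH2 → C:1 H:2
  CH3 → C:1 H:3
Element totals:
  C: 6
  H: 13
  I: 1

13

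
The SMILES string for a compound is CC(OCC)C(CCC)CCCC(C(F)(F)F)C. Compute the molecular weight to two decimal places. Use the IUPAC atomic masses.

Atom tally by fragment:
  CH3 → C:1 H:3
  CH(OC2H5) → C:3 H:6 O:1
  CH(CH2CH2CH3) → C:4 H:8
  CH2 → C:1 H:2
  CH2 → C:1 H:2
  CH2 → C:1 H:2
  CH(CF3) → C:2 H:1 F:3
  CH3 → C:1 H:3
Element totals:
  C: 14
  H: 27
  F: 3
  O: 1
Molecular formula: C14H27F3O.
  M = 14(12.011) + 27(1.008) + 3(18.998) + 15.999
    = 168.154 + 27.216 + 56.994 + 15.999 = 268.363

268.36 g/mol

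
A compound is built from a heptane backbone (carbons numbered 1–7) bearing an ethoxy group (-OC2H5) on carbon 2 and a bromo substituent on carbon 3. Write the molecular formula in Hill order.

C9H19BrO

Atom tally by fragment:
  CH3 → C:1 H:3
  CH(OC2H5) → C:3 H:6 O:1
  CH(Br) → C:1 H:1 Br:1
  CH2 → C:1 H:2
  CH2 → C:1 H:2
  CH2 → C:1 H:2
  CH3 → C:1 H:3
Element totals:
  C: 9
  H: 19
  Br: 1
  O: 1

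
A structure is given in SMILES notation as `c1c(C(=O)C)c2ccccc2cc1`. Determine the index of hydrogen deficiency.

Atom tally by fragment:
  naphthalene ring system core → C:10 H:8
  (− 1 ring H displaced by substituents)
  + COCH3 → C:2 H:3 O:1
Element totals:
  C: 12
  H: 10
  O: 1
Molecular formula: C12H10O.
DoU = (2C + 2 + N − H − X) / 2 = (2·12 + 2 + 0 − 10 − 0) / 2 = 8.

8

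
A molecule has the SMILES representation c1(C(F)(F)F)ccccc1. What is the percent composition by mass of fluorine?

39.01%

Atom tally by fragment:
  benzene ring core → C:6 H:6
  (− 1 ring H displaced by substituents)
  + CF3 → C:1 F:3
Element totals:
  C: 7
  H: 5
  F: 3
Molecular formula: C7H5F3.
Molar mass = 146.111 g/mol.
Mass from F: 3 × 18.998 = 56.994 g/mol.
%F = 56.994 / 146.111 × 100 = 39.01%.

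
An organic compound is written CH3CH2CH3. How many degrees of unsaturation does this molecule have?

0

Element totals:
  C: 3
  H: 8
Molecular formula: C3H8.
DoU = (2C + 2 + N − H − X) / 2 = (2·3 + 2 + 0 − 8 − 0) / 2 = 0.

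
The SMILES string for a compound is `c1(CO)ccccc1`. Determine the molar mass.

108.14 g/mol

Atom tally by fragment:
  benzene ring core → C:6 H:6
  (− 1 ring H displaced by substituents)
  + CH2OH → C:1 H:3 O:1
Element totals:
  C: 7
  H: 8
  O: 1
Molecular formula: C7H8O.
  M = 7(12.011) + 8(1.008) + 15.999
    = 84.077 + 8.064 + 15.999 = 108.140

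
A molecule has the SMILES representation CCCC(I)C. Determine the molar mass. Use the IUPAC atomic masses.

198.05 g/mol

Atom tally by fragment:
  CH3 → C:1 H:3
  CH2 → C:1 H:2
  CH2 → C:1 H:2
  CH(I) → C:1 H:1 I:1
  CH3 → C:1 H:3
Element totals:
  C: 5
  H: 11
  I: 1
Molecular formula: C5H11I.
  M = 5(12.011) + 11(1.008) + 126.904
    = 60.055 + 11.088 + 126.904 = 198.047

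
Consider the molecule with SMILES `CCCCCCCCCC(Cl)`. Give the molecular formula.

C10H21Cl

Atom tally by fragment:
  CH3 → C:1 H:3
  CH2 → C:1 H:2
  CH2 → C:1 H:2
  CH2 → C:1 H:2
  CH2 → C:1 H:2
  CH2 → C:1 H:2
  CH2 → C:1 H:2
  CH2 → C:1 H:2
  CH2 → C:1 H:2
  CH2Cl → C:1 H:2 Cl:1
Element totals:
  C: 10
  H: 21
  Cl: 1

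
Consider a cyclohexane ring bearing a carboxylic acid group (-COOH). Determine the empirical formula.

C7H12O2

Atom tally by fragment:
  cyclohexane ring core → C:6 H:12
  (− 1 ring H displaced by substituents)
  + COOH → C:1 H:1 O:2
Element totals:
  C: 7
  H: 12
  O: 2
Molecular formula: C7H12O2.
gcd of subscripts (7, 12, 2) = 1, so the empirical formula equals the molecular formula.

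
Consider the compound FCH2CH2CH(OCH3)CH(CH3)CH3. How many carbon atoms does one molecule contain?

Atom tally by fragment:
  FCH2 → C:1 H:2 F:1
  CH2 → C:1 H:2
  CH(OCH3) → C:2 H:4 O:1
  CH(CH3) → C:2 H:4
  CH3 → C:1 H:3
Element totals:
  C: 7
  H: 15
  F: 1
  O: 1

7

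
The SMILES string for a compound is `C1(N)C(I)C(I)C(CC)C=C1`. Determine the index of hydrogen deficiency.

Atom tally by fragment:
  cyclohexene ring core → C:6 H:10
  (− 4 ring H displaced by substituents)
  + NH2 → N:1 H:2
  + I → I:1
  + I → I:1
  + C2H5 → C:2 H:5
Element totals:
  C: 8
  H: 13
  I: 2
  N: 1
Molecular formula: C8H13I2N.
DoU = (2C + 2 + N − H − X) / 2 = (2·8 + 2 + 1 − 13 − 2) / 2 = 2.

2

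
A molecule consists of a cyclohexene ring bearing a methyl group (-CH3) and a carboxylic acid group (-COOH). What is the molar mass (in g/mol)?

Atom tally by fragment:
  cyclohexene ring core → C:6 H:10
  (− 2 ring H displaced by substituents)
  + CH3 → C:1 H:3
  + COOH → C:1 H:1 O:2
Element totals:
  C: 8
  H: 12
  O: 2
Molecular formula: C8H12O2.
  M = 8(12.011) + 12(1.008) + 2(15.999)
    = 96.088 + 12.096 + 31.998 = 140.182

140.18 g/mol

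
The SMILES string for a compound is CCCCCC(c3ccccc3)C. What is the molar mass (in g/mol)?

176.30 g/mol

Atom tally by fragment:
  CH3 → C:1 H:3
  CH2 → C:1 H:2
  CH2 → C:1 H:2
  CH2 → C:1 H:2
  CH2 → C:1 H:2
  CH(C6H5) → C:7 H:6
  CH3 → C:1 H:3
Element totals:
  C: 13
  H: 20
Molecular formula: C13H20.
  M = 13(12.011) + 20(1.008)
    = 156.143 + 20.160 = 176.303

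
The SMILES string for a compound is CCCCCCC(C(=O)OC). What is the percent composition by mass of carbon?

Atom tally by fragment:
  CH3 → C:1 H:3
  CH2 → C:1 H:2
  CH2 → C:1 H:2
  CH2 → C:1 H:2
  CH2 → C:1 H:2
  CH2 → C:1 H:2
  CH2COOCH3 → C:3 H:5 O:2
Element totals:
  C: 9
  H: 18
  O: 2
Molecular formula: C9H18O2.
Molar mass = 158.241 g/mol.
Mass from C: 9 × 12.011 = 108.099 g/mol.
%C = 108.099 / 158.241 × 100 = 68.31%.

68.31%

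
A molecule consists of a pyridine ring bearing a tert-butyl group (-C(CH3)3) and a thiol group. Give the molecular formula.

C9H13NS

Atom tally by fragment:
  pyridine ring core → C:5 H:5 N:1
  (− 2 ring H displaced by substituents)
  + C(CH3)3 → C:4 H:9
  + SH → S:1 H:1
Element totals:
  C: 9
  H: 13
  N: 1
  S: 1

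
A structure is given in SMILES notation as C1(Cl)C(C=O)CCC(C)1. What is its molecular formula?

Atom tally by fragment:
  cyclopentane ring core → C:5 H:10
  (− 3 ring H displaced by substituents)
  + Cl → Cl:1
  + CHO → C:1 H:1 O:1
  + CH3 → C:1 H:3
Element totals:
  C: 7
  H: 11
  Cl: 1
  O: 1

C7H11ClO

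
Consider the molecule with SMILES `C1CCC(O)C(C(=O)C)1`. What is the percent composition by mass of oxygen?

Atom tally by fragment:
  cyclopentane ring core → C:5 H:10
  (− 2 ring H displaced by substituents)
  + OH → O:1 H:1
  + COCH3 → C:2 H:3 O:1
Element totals:
  C: 7
  H: 12
  O: 2
Molecular formula: C7H12O2.
Molar mass = 128.171 g/mol.
Mass from O: 2 × 15.999 = 31.998 g/mol.
%O = 31.998 / 128.171 × 100 = 24.97%.

24.97%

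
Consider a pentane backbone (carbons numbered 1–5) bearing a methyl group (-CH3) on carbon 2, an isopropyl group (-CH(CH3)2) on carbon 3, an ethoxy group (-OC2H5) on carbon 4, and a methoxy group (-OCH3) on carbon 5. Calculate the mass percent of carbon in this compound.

71.23%

Atom tally by fragment:
  CH3 → C:1 H:3
  CH(CH3) → C:2 H:4
  CH(CH(CH3)2) → C:4 H:8
  CH(OC2H5) → C:3 H:6 O:1
  CH2OCH3 → C:2 H:5 O:1
Element totals:
  C: 12
  H: 26
  O: 2
Molecular formula: C12H26O2.
Molar mass = 202.338 g/mol.
Mass from C: 12 × 12.011 = 144.132 g/mol.
%C = 144.132 / 202.338 × 100 = 71.23%.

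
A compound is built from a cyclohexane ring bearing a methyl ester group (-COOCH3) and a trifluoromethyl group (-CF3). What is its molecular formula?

Atom tally by fragment:
  cyclohexane ring core → C:6 H:12
  (− 2 ring H displaced by substituents)
  + COOCH3 → C:2 H:3 O:2
  + CF3 → C:1 F:3
Element totals:
  C: 9
  H: 13
  F: 3
  O: 2

C9H13F3O2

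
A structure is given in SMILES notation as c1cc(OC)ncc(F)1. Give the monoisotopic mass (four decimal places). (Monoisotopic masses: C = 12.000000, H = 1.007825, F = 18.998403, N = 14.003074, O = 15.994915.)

Atom tally by fragment:
  pyridine ring core → C:5 H:5 N:1
  (− 2 ring H displaced by substituents)
  + OCH3 → C:1 H:3 O:1
  + F → F:1
Element totals:
  C: 6
  H: 6
  F: 1
  N: 1
  O: 1
Molecular formula: C6H6FNO.
  M = 6(12.0) + 6(1.007825) + 18.998403 + 14.003074 + 15.994915
    = 72.000000 + 6.046950 + 18.998403 + 14.003074 + 15.994915 = 127.043342

127.0433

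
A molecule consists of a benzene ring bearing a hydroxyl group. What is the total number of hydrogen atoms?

Atom tally by fragment:
  benzene ring core → C:6 H:6
  (− 1 ring H displaced by substituents)
  + OH → O:1 H:1
Element totals:
  C: 6
  H: 6
  O: 1

6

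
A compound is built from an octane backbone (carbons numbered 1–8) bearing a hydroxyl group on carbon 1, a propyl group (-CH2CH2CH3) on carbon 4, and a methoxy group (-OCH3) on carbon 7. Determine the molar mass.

202.34 g/mol

Atom tally by fragment:
  HOCH2 → C:1 H:3 O:1
  CH2 → C:1 H:2
  CH2 → C:1 H:2
  CH(CH2CH2CH3) → C:4 H:8
  CH2 → C:1 H:2
  CH2 → C:1 H:2
  CH(OCH3) → C:2 H:4 O:1
  CH3 → C:1 H:3
Element totals:
  C: 12
  H: 26
  O: 2
Molecular formula: C12H26O2.
  M = 12(12.011) + 26(1.008) + 2(15.999)
    = 144.132 + 26.208 + 31.998 = 202.338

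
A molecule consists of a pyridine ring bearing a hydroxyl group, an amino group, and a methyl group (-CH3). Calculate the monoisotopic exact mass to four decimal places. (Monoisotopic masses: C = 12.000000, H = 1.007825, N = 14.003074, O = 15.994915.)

124.0637

Atom tally by fragment:
  pyridine ring core → C:5 H:5 N:1
  (− 3 ring H displaced by substituents)
  + OH → O:1 H:1
  + NH2 → N:1 H:2
  + CH3 → C:1 H:3
Element totals:
  C: 6
  H: 8
  N: 2
  O: 1
Molecular formula: C6H8N2O.
  M = 6(12.0) + 8(1.007825) + 2(14.003074) + 15.994915
    = 72.000000 + 8.062600 + 28.006148 + 15.994915 = 124.063663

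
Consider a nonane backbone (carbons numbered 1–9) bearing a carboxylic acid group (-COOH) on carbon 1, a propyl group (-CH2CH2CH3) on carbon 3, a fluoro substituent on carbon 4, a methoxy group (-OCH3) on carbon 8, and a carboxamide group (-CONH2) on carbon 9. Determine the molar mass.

Atom tally by fragment:
  HOOCCH2 → C:2 H:3 O:2
  CH2 → C:1 H:2
  CH(CH2CH2CH3) → C:4 H:8
  CH(F) → C:1 H:1 F:1
  CH2 → C:1 H:2
  CH2 → C:1 H:2
  CH2 → C:1 H:2
  CH(OCH3) → C:2 H:4 O:1
  CH2CONH2 → C:2 H:4 O:1 N:1
Element totals:
  C: 15
  H: 28
  F: 1
  N: 1
  O: 4
Molecular formula: C15H28FNO4.
  M = 15(12.011) + 28(1.008) + 18.998 + 14.007 + 4(15.999)
    = 180.165 + 28.224 + 18.998 + 14.007 + 63.996 = 305.390

305.39 g/mol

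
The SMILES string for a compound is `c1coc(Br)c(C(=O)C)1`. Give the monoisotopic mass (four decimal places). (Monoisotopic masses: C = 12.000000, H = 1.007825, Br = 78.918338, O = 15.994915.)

187.9473

Atom tally by fragment:
  furan ring core → C:4 H:4 O:1
  (− 2 ring H displaced by substituents)
  + Br → Br:1
  + COCH3 → C:2 H:3 O:1
Element totals:
  C: 6
  H: 5
  Br: 1
  O: 2
Molecular formula: C6H5BrO2.
  M = 6(12.0) + 5(1.007825) + 78.918338 + 2(15.994915)
    = 72.000000 + 5.039125 + 78.918338 + 31.989830 = 187.947293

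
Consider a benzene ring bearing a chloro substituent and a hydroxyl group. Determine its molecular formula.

Atom tally by fragment:
  benzene ring core → C:6 H:6
  (− 2 ring H displaced by substituents)
  + Cl → Cl:1
  + OH → O:1 H:1
Element totals:
  C: 6
  H: 5
  Cl: 1
  O: 1

C6H5ClO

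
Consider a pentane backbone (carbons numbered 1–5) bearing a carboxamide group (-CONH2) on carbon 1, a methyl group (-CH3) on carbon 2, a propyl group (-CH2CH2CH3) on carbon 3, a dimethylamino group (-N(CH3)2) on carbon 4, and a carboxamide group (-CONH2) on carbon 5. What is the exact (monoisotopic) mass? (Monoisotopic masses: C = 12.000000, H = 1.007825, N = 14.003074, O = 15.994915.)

257.2103

Atom tally by fragment:
  H2NOCCH2 → C:2 H:4 O:1 N:1
  CH(CH3) → C:2 H:4
  CH(CH2CH2CH3) → C:4 H:8
  CH(N(CH3)2) → C:3 H:7 N:1
  CH2CONH2 → C:2 H:4 O:1 N:1
Element totals:
  C: 13
  H: 27
  N: 3
  O: 2
Molecular formula: C13H27N3O2.
  M = 13(12.0) + 27(1.007825) + 3(14.003074) + 2(15.994915)
    = 156.000000 + 27.211275 + 42.009222 + 31.989830 = 257.210327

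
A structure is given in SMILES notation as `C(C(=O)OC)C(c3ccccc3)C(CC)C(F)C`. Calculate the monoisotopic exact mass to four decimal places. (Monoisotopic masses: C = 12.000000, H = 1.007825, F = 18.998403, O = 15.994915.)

Atom tally by fragment:
  CH3OOCCH2 → C:3 H:5 O:2
  CH(C6H5) → C:7 H:6
  CH(C2H5) → C:3 H:6
  CH(F) → C:1 H:1 F:1
  CH3 → C:1 H:3
Element totals:
  C: 15
  H: 21
  F: 1
  O: 2
Molecular formula: C15H21FO2.
  M = 15(12.0) + 21(1.007825) + 18.998403 + 2(15.994915)
    = 180.000000 + 21.164325 + 18.998403 + 31.989830 = 252.152558

252.1526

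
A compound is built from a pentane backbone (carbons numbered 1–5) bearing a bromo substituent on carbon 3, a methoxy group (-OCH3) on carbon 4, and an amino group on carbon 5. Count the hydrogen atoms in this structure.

Atom tally by fragment:
  CH3 → C:1 H:3
  CH2 → C:1 H:2
  CH(Br) → C:1 H:1 Br:1
  CH(OCH3) → C:2 H:4 O:1
  CH2NH2 → C:1 H:4 N:1
Element totals:
  C: 6
  H: 14
  Br: 1
  N: 1
  O: 1

14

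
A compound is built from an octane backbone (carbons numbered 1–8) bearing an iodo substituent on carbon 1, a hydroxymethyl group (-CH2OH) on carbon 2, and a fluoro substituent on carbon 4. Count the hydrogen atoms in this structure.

Atom tally by fragment:
  ICH2 → C:1 H:2 I:1
  CH(CH2OH) → C:2 H:4 O:1
  CH2 → C:1 H:2
  CH(F) → C:1 H:1 F:1
  CH2 → C:1 H:2
  CH2 → C:1 H:2
  CH2 → C:1 H:2
  CH3 → C:1 H:3
Element totals:
  C: 9
  H: 18
  F: 1
  I: 1
  O: 1

18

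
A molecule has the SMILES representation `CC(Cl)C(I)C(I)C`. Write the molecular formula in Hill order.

Atom tally by fragment:
  CH3 → C:1 H:3
  CH(Cl) → C:1 H:1 Cl:1
  CH(I) → C:1 H:1 I:1
  CH(I) → C:1 H:1 I:1
  CH3 → C:1 H:3
Element totals:
  C: 5
  H: 9
  Cl: 1
  I: 2

C5H9ClI2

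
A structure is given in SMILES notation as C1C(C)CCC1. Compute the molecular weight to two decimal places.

84.16 g/mol

Atom tally by fragment:
  cyclopentane ring core → C:5 H:10
  (− 1 ring H displaced by substituents)
  + CH3 → C:1 H:3
Element totals:
  C: 6
  H: 12
Molecular formula: C6H12.
  M = 6(12.011) + 12(1.008)
    = 72.066 + 12.096 = 84.162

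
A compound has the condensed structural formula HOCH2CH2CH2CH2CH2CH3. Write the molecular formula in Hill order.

C6H14O

Element totals:
  C: 6
  H: 14
  O: 1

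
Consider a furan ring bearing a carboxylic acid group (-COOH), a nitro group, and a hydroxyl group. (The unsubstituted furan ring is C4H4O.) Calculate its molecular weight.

Atom tally by fragment:
  furan ring core → C:4 H:4 O:1
  (− 3 ring H displaced by substituents)
  + COOH → C:1 H:1 O:2
  + NO2 → N:1 O:2
  + OH → O:1 H:1
Element totals:
  C: 5
  H: 3
  N: 1
  O: 6
Molecular formula: C5H3NO6.
  M = 5(12.011) + 3(1.008) + 14.007 + 6(15.999)
    = 60.055 + 3.024 + 14.007 + 95.994 = 173.080

173.08 g/mol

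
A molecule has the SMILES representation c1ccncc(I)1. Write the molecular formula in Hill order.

Atom tally by fragment:
  pyridine ring core → C:5 H:5 N:1
  (− 1 ring H displaced by substituents)
  + I → I:1
Element totals:
  C: 5
  H: 4
  I: 1
  N: 1

C5H4IN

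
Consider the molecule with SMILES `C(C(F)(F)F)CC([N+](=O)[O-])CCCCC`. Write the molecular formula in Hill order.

Atom tally by fragment:
  F3CCH2 → C:2 H:2 F:3
  CH2 → C:1 H:2
  CH(NO2) → C:1 H:1 N:1 O:2
  CH2 → C:1 H:2
  CH2 → C:1 H:2
  CH2 → C:1 H:2
  CH2 → C:1 H:2
  CH3 → C:1 H:3
Element totals:
  C: 9
  H: 16
  F: 3
  N: 1
  O: 2

C9H16F3NO2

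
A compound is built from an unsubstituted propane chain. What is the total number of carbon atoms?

3

Atom tally by fragment:
  CH3 → C:1 H:3
  CH2 → C:1 H:2
  CH3 → C:1 H:3
Element totals:
  C: 3
  H: 8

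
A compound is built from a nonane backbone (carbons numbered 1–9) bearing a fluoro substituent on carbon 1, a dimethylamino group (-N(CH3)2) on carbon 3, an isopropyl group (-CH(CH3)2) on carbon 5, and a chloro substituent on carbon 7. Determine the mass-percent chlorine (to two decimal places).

Atom tally by fragment:
  FCH2 → C:1 H:2 F:1
  CH2 → C:1 H:2
  CH(N(CH3)2) → C:3 H:7 N:1
  CH2 → C:1 H:2
  CH(CH(CH3)2) → C:4 H:8
  CH2 → C:1 H:2
  CH(Cl) → C:1 H:1 Cl:1
  CH2 → C:1 H:2
  CH3 → C:1 H:3
Element totals:
  C: 14
  H: 29
  Cl: 1
  F: 1
  N: 1
Molecular formula: C14H29ClFN.
Molar mass = 265.841 g/mol.
Mass from Cl: 1 × 35.45 = 35.450 g/mol.
%Cl = 35.450 / 265.841 × 100 = 13.34%.

13.34%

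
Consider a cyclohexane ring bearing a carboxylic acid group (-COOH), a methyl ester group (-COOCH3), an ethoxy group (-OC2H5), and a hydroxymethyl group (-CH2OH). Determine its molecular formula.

Atom tally by fragment:
  cyclohexane ring core → C:6 H:12
  (− 4 ring H displaced by substituents)
  + COOH → C:1 H:1 O:2
  + COOCH3 → C:2 H:3 O:2
  + OC2H5 → C:2 H:5 O:1
  + CH2OH → C:1 H:3 O:1
Element totals:
  C: 12
  H: 20
  O: 6

C12H20O6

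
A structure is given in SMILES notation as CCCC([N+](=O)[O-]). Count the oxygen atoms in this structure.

2

Atom tally by fragment:
  CH3 → C:1 H:3
  CH2 → C:1 H:2
  CH2 → C:1 H:2
  CH2NO2 → C:1 H:2 N:1 O:2
Element totals:
  C: 4
  H: 9
  N: 1
  O: 2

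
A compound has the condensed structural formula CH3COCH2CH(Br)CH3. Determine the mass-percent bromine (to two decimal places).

Atom tally by fragment:
  CH3COCH2 → C:3 H:5 O:1
  CH(Br) → C:1 H:1 Br:1
  CH3 → C:1 H:3
Element totals:
  C: 5
  H: 9
  Br: 1
  O: 1
Molecular formula: C5H9BrO.
Molar mass = 165.030 g/mol.
Mass from Br: 1 × 79.904 = 79.904 g/mol.
%Br = 79.904 / 165.030 × 100 = 48.42%.

48.42%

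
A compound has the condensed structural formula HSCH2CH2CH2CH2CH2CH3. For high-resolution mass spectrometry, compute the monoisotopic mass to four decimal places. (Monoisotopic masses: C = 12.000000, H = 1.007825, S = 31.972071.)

Atom tally by fragment:
  HSCH2 → C:1 H:3 S:1
  CH2 → C:1 H:2
  CH2 → C:1 H:2
  CH2 → C:1 H:2
  CH2 → C:1 H:2
  CH3 → C:1 H:3
Element totals:
  C: 6
  H: 14
  S: 1
Molecular formula: C6H14S.
  M = 6(12.0) + 14(1.007825) + 31.972071
    = 72.000000 + 14.109550 + 31.972071 = 118.081621

118.0816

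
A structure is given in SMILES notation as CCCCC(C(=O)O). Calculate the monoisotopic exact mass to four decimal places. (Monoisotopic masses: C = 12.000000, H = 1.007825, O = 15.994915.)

116.0837

Atom tally by fragment:
  CH3 → C:1 H:3
  CH2 → C:1 H:2
  CH2 → C:1 H:2
  CH2 → C:1 H:2
  CH2COOH → C:2 H:3 O:2
Element totals:
  C: 6
  H: 12
  O: 2
Molecular formula: C6H12O2.
  M = 6(12.0) + 12(1.007825) + 2(15.994915)
    = 72.000000 + 12.093900 + 31.989830 = 116.083730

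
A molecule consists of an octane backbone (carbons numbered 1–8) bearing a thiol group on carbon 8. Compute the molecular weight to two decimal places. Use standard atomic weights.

Atom tally by fragment:
  CH3 → C:1 H:3
  CH2 → C:1 H:2
  CH2 → C:1 H:2
  CH2 → C:1 H:2
  CH2 → C:1 H:2
  CH2 → C:1 H:2
  CH2 → C:1 H:2
  CH2SH → C:1 H:3 S:1
Element totals:
  C: 8
  H: 18
  S: 1
Molecular formula: C8H18S.
  M = 8(12.011) + 18(1.008) + 32.06
    = 96.088 + 18.144 + 32.060 = 146.292

146.29 g/mol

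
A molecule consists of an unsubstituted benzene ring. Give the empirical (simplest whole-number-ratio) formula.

CH

Atom tally by fragment:
  benzene ring core → C:6 H:6
Element totals:
  C: 6
  H: 6
Molecular formula: C6H6.
gcd of subscripts = 6; dividing each by 6:
  C: 6/6 = 1
  H: 6/6 = 1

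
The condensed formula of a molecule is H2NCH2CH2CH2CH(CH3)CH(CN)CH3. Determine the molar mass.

140.23 g/mol

Element totals:
  C: 8
  H: 16
  N: 2
Molecular formula: C8H16N2.
  M = 8(12.011) + 16(1.008) + 2(14.007)
    = 96.088 + 16.128 + 28.014 = 140.230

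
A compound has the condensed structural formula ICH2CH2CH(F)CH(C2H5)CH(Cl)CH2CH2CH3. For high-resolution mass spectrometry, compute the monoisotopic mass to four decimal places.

320.0204

Element totals:
  C: 10
  H: 19
  Cl: 1
  F: 1
  I: 1
Molecular formula: C10H19ClFI.
  M = 10(12.0) + 19(1.007825) + 34.968853 + 18.998403 + 126.904472
    = 120.000000 + 19.148675 + 34.968853 + 18.998403 + 126.904472 = 320.020403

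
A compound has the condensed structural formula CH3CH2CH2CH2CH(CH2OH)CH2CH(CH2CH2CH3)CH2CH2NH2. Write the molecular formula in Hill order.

Atom tally by fragment:
  CH3 → C:1 H:3
  CH2 → C:1 H:2
  CH2 → C:1 H:2
  CH2 → C:1 H:2
  CH(CH2OH) → C:2 H:4 O:1
  CH2 → C:1 H:2
  CH(CH2CH2CH3) → C:4 H:8
  CH2 → C:1 H:2
  CH2NH2 → C:1 H:4 N:1
Element totals:
  C: 13
  H: 29
  N: 1
  O: 1

C13H29NO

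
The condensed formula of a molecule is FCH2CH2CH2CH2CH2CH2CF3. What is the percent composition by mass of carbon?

Atom tally by fragment:
  FCH2 → C:1 H:2 F:1
  CH2 → C:1 H:2
  CH2 → C:1 H:2
  CH2 → C:1 H:2
  CH2 → C:1 H:2
  CH2CF3 → C:2 H:2 F:3
Element totals:
  C: 7
  H: 12
  F: 4
Molecular formula: C7H12F4.
Molar mass = 172.165 g/mol.
Mass from C: 7 × 12.011 = 84.077 g/mol.
%C = 84.077 / 172.165 × 100 = 48.84%.

48.84%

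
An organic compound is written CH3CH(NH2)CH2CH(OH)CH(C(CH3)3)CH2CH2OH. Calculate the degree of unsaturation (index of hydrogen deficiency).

0

Element totals:
  C: 11
  H: 25
  N: 1
  O: 2
Molecular formula: C11H25NO2.
DoU = (2C + 2 + N − H − X) / 2 = (2·11 + 2 + 1 − 25 − 0) / 2 = 0.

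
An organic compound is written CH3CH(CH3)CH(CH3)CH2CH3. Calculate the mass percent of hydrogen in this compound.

16.10%

Atom tally by fragment:
  CH3 → C:1 H:3
  CH(CH3) → C:2 H:4
  CH(CH3) → C:2 H:4
  CH2 → C:1 H:2
  CH3 → C:1 H:3
Element totals:
  C: 7
  H: 16
Molecular formula: C7H16.
Molar mass = 100.205 g/mol.
Mass from H: 16 × 1.008 = 16.128 g/mol.
%H = 16.128 / 100.205 × 100 = 16.10%.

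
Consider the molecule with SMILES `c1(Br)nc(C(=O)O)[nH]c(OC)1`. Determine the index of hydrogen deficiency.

4

Atom tally by fragment:
  imidazole ring core → C:3 H:4 N:2
  (− 3 ring H displaced by substituents)
  + Br → Br:1
  + COOH → C:1 H:1 O:2
  + OCH3 → C:1 H:3 O:1
Element totals:
  C: 5
  H: 5
  Br: 1
  N: 2
  O: 3
Molecular formula: C5H5BrN2O3.
DoU = (2C + 2 + N − H − X) / 2 = (2·5 + 2 + 2 − 5 − 1) / 2 = 4.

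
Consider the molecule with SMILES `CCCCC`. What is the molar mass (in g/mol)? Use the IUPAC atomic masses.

72.15 g/mol

Atom tally by fragment:
  CH3 → C:1 H:3
  CH2 → C:1 H:2
  CH2 → C:1 H:2
  CH2 → C:1 H:2
  CH3 → C:1 H:3
Element totals:
  C: 5
  H: 12
Molecular formula: C5H12.
  M = 5(12.011) + 12(1.008)
    = 60.055 + 12.096 = 72.151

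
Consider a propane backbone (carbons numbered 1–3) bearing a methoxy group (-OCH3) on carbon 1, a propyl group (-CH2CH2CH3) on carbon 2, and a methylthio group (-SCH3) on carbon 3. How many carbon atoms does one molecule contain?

Atom tally by fragment:
  CH3OCH2 → C:2 H:5 O:1
  CH(CH2CH2CH3) → C:4 H:8
  CH2SCH3 → C:2 H:5 S:1
Element totals:
  C: 8
  H: 18
  O: 1
  S: 1

8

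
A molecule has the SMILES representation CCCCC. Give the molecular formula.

Atom tally by fragment:
  CH3 → C:1 H:3
  CH2 → C:1 H:2
  CH2 → C:1 H:2
  CH2 → C:1 H:2
  CH3 → C:1 H:3
Element totals:
  C: 5
  H: 12

C5H12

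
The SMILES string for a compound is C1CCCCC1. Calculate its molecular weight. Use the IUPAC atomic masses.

Atom tally by fragment:
  cyclohexane ring core → C:6 H:12
Element totals:
  C: 6
  H: 12
Molecular formula: C6H12.
  M = 6(12.011) + 12(1.008)
    = 72.066 + 12.096 = 84.162

84.16 g/mol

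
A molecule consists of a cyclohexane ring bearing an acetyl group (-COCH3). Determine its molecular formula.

Atom tally by fragment:
  cyclohexane ring core → C:6 H:12
  (− 1 ring H displaced by substituents)
  + COCH3 → C:2 H:3 O:1
Element totals:
  C: 8
  H: 14
  O: 1

C8H14O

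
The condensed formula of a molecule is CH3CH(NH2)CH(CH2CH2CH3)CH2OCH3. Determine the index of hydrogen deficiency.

0

Atom tally by fragment:
  CH3 → C:1 H:3
  CH(NH2) → C:1 H:3 N:1
  CH(CH2CH2CH3) → C:4 H:8
  CH2OCH3 → C:2 H:5 O:1
Element totals:
  C: 8
  H: 19
  N: 1
  O: 1
Molecular formula: C8H19NO.
DoU = (2C + 2 + N − H − X) / 2 = (2·8 + 2 + 1 − 19 − 0) / 2 = 0.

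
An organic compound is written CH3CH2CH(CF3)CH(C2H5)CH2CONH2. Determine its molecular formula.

C9H16F3NO

Atom tally by fragment:
  CH3 → C:1 H:3
  CH2 → C:1 H:2
  CH(CF3) → C:2 H:1 F:3
  CH(C2H5) → C:3 H:6
  CH2CONH2 → C:2 H:4 O:1 N:1
Element totals:
  C: 9
  H: 16
  F: 3
  N: 1
  O: 1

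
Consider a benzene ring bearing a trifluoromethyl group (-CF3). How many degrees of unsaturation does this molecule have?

Atom tally by fragment:
  benzene ring core → C:6 H:6
  (− 1 ring H displaced by substituents)
  + CF3 → C:1 F:3
Element totals:
  C: 7
  H: 5
  F: 3
Molecular formula: C7H5F3.
DoU = (2C + 2 + N − H − X) / 2 = (2·7 + 2 + 0 − 5 − 3) / 2 = 4.

4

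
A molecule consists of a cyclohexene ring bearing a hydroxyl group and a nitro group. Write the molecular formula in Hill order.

C6H9NO3

Atom tally by fragment:
  cyclohexene ring core → C:6 H:10
  (− 2 ring H displaced by substituents)
  + OH → O:1 H:1
  + NO2 → N:1 O:2
Element totals:
  C: 6
  H: 9
  N: 1
  O: 3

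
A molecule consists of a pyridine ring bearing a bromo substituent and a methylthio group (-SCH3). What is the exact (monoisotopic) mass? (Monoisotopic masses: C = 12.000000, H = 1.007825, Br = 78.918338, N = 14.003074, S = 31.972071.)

Atom tally by fragment:
  pyridine ring core → C:5 H:5 N:1
  (− 2 ring H displaced by substituents)
  + Br → Br:1
  + SCH3 → C:1 H:3 S:1
Element totals:
  C: 6
  H: 6
  Br: 1
  N: 1
  S: 1
Molecular formula: C6H6BrNS.
  M = 6(12.0) + 6(1.007825) + 78.918338 + 14.003074 + 31.972071
    = 72.000000 + 6.046950 + 78.918338 + 14.003074 + 31.972071 = 202.940433

202.9404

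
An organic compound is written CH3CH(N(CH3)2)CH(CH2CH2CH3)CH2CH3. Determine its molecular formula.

C10H23N

Element totals:
  C: 10
  H: 23
  N: 1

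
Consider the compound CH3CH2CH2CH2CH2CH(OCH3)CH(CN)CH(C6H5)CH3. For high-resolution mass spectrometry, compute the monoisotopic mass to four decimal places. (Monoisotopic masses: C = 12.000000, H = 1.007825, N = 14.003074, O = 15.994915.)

259.1936

Element totals:
  C: 17
  H: 25
  N: 1
  O: 1
Molecular formula: C17H25NO.
  M = 17(12.0) + 25(1.007825) + 14.003074 + 15.994915
    = 204.000000 + 25.195625 + 14.003074 + 15.994915 = 259.193614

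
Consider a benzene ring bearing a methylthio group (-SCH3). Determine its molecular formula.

C7H8S

Atom tally by fragment:
  benzene ring core → C:6 H:6
  (− 1 ring H displaced by substituents)
  + SCH3 → C:1 H:3 S:1
Element totals:
  C: 7
  H: 8
  S: 1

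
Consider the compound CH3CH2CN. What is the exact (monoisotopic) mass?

55.0422

Atom tally by fragment:
  CH3 → C:1 H:3
  CH2CN → C:2 H:2 N:1
Element totals:
  C: 3
  H: 5
  N: 1
Molecular formula: C3H5N.
  M = 3(12.0) + 5(1.007825) + 14.003074
    = 36.000000 + 5.039125 + 14.003074 = 55.042199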